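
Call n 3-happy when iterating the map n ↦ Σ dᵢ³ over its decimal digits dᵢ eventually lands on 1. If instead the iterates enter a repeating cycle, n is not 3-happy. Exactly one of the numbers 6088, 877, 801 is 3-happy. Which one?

877

6088: 6088 → 1240 → 73 → 370 → 370  — repeats 370 (not 3-happy)
877: 877 → 1198 → 1243 → 100 → 1  — reaches 1 (3-happy)
801: 801 → 513 → 153 → 153  — repeats 153 (not 3-happy)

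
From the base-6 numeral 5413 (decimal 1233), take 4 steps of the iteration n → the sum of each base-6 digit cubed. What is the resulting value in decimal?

1233 = (5,4,1,3)_6 → 5³ + 4³ + 1³ + 3³ = 125 + 64 + 1 + 27 = 217
217 = (1,0,0,1)_6 → 1³ + 0³ + 0³ + 1³ = 1 + 0 + 0 + 1 = 2
2 = (2)_6 → 2³ = 8
8 = (1,2)_6 → 1³ + 2³ = 1 + 8 = 9

9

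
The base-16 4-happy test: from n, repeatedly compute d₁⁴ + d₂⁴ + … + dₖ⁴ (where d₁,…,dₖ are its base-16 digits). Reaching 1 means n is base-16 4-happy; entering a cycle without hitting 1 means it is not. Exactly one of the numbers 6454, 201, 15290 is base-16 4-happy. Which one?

201

6454: 6454 → 7939 → 50707 → 22114 → 3233 → 30737 → 6499 → 7939  — repeats 7939 (not base-16 4-happy)
201: 201 → 27297 → 21297 → 788 → 338 → 642 → 4128 → 17 → 2 → 16 → 1  — reaches 1 (base-16 4-happy)
15290: 15290 → 39363 → 33939 → 10994 → 60657 → 109778 → 59314 → 55474 → 47314 → 47314  — repeats 47314 (not base-16 4-happy)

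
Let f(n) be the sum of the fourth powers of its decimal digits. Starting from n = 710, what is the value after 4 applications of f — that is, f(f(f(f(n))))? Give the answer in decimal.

8208

710 → 2402
2402 → 288
288 → 8208
8208 → 8208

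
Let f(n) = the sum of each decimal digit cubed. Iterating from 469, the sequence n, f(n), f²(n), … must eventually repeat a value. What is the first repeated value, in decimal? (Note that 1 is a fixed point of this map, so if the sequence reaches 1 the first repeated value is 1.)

370

469 → 4³ + 6³ + 9³ = 64 + 216 + 729 = 1009
1009 → 1³ + 0³ + 0³ + 9³ = 1 + 0 + 0 + 729 = 730
730 → 7³ + 3³ + 0³ = 343 + 27 + 0 = 370
370 → 3³ + 7³ + 0³ = 27 + 343 + 0 = 370  — 370 already appeared earlier.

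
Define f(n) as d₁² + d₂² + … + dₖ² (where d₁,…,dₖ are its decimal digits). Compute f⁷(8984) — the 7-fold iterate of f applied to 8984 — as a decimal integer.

58

8984 → 8² + 9² + 8² + 4² = 225
225 → 2² + 2² + 5² = 33
33 → 3² + 3² = 18
18 → 1² + 8² = 65
65 → 6² + 5² = 61
61 → 6² + 1² = 37
37 → 3² + 7² = 58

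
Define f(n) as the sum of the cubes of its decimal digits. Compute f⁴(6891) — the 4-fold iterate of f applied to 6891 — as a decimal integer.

6891 → 6³ + 8³ + 9³ + 1³ = 1458
1458 → 1³ + 4³ + 5³ + 8³ = 702
702 → 7³ + 0³ + 2³ = 351
351 → 3³ + 5³ + 1³ = 153

153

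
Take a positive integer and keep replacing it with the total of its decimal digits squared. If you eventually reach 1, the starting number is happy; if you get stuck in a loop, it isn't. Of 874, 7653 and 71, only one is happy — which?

874

874: 874 → 129 → 86 → 100 → 1  — reaches 1 (happy)
7653: 7653 → 119 → 83 → 73 → 58 → 89 → 145 → 42 → 20 → 4 → 16 → 37 → 58  — repeats 58 (not happy)
71: 71 → 50 → 25 → 29 → 85 → 89 → 145 → 42 → 20 → 4 → 16 → 37 → 58 → 89  — repeats 89 (not happy)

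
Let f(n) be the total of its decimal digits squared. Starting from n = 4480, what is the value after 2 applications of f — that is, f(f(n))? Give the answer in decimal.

4480 → 96
96 → 117

117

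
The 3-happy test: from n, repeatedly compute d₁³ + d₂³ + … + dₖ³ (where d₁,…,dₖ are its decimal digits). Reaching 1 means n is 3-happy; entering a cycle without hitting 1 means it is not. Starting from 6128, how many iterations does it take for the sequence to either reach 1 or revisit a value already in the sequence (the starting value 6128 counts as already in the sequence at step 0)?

6128 → 6³ + 1³ + 2³ + 8³ = 737
737 → 7³ + 3³ + 7³ = 713
713 → 7³ + 1³ + 3³ = 371
371 → 3³ + 7³ + 1³ = 371  — 371 repeats.
That took 4 steps.

4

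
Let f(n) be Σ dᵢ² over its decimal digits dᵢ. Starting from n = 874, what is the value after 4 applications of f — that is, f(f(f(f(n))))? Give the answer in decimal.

1

874 → 8² + 7² + 4² = 64 + 49 + 16 = 129
129 → 1² + 2² + 9² = 1 + 4 + 81 = 86
86 → 8² + 6² = 64 + 36 = 100
100 → 1² + 0² + 0² = 1 + 0 + 0 = 1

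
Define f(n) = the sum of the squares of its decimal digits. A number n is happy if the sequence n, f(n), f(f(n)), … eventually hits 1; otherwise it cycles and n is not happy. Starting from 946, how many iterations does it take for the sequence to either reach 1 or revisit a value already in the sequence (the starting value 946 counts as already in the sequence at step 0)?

946 → 9² + 4² + 6² = 133
133 → 1² + 3² + 3² = 19
19 → 1² + 9² = 82
82 → 8² + 2² = 68
68 → 6² + 8² = 100
100 → 1² + 0² + 0² = 1  — reached 1.
That took 6 steps.

6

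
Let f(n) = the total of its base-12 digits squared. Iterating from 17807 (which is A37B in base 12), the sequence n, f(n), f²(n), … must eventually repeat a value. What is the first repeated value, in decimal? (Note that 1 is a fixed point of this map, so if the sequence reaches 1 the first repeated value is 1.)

17807 = (10,3,7,11)_12 → 10² + 3² + 7² + 11² = 100 + 9 + 49 + 121 = 279
279 = (1,11,3)_12 → 1² + 11² + 3² = 1 + 121 + 9 = 131
131 = (10,11)_12 → 10² + 11² = 100 + 121 = 221
221 = (1,6,5)_12 → 1² + 6² + 5² = 1 + 36 + 25 = 62
62 = (5,2)_12 → 5² + 2² = 25 + 4 = 29
29 = (2,5)_12 → 2² + 5² = 4 + 25 = 29  — 29 already appeared earlier.

29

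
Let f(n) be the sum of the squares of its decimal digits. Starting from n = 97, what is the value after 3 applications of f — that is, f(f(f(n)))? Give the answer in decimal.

1

97 → 9² + 7² = 130
130 → 1² + 3² + 0² = 10
10 → 1² + 0² = 1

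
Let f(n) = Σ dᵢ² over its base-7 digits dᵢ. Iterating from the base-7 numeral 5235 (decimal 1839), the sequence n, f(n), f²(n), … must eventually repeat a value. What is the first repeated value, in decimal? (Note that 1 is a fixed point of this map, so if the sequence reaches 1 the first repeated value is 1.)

1839 = (5,2,3,5)_7 → 5² + 2² + 3² + 5² = 25 + 4 + 9 + 25 = 63
63 = (1,2,0)_7 → 1² + 2² + 0² = 1 + 4 + 0 = 5
5 = (5)_7 → 5² = 25
25 = (3,4)_7 → 3² + 4² = 9 + 16 = 25  — 25 already appeared earlier.

25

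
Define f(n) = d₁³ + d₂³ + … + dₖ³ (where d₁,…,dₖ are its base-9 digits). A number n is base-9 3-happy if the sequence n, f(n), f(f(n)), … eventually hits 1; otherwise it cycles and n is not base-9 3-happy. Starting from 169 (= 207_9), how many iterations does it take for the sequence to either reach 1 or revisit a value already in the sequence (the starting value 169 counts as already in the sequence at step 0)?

5

169 = (2,0,7)_9 → 351
351 = (4,3,0)_9 → 91
91 = (1,1,1)_9 → 3
3 = (3)_9 → 27
27 = (3,0)_9 → 27  — 27 repeats.
That took 5 steps.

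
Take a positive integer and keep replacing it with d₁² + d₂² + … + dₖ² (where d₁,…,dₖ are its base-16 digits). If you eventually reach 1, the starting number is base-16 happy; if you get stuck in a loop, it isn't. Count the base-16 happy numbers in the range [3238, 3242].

1

3238: 3238 → 280 → 66 → 20 → 17 → 2 → 4 → 16 → 1  — base-16 happy
3239: 3239 → 293 → 30 → 197 → 169 → 181 → 146 → 85 → 50 → 13 → 169  — not base-16 happy
3240: 3240 → 308 → 26 → 101 → 61 → 178 → 125 → 218 → 269 → 170 → 200 → 208 → 169 → 181 → 146 → 85 → 50 → 13 → 169  — not base-16 happy
3241: 3241 → 325 → 42 → 104 → 100 → 52 → 25 → 82 → 29 → 170 → 200 → 208 → 169 → 181 → 146 → 85 → 50 → 13 → 169  — not base-16 happy
3242: 3242 → 344 → 90 → 125 → 218 → 269 → 170 → 200 → 208 → 169 → 181 → 146 → 85 → 50 → 13 → 169  — not base-16 happy
base-16 happy: 3238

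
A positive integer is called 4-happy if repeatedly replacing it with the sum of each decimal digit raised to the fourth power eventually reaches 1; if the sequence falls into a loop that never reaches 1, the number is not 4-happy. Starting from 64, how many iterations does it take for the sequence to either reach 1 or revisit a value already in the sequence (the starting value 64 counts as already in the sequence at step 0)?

10

64 → 6⁴ + 4⁴ = 1552
1552 → 1⁴ + 5⁴ + 5⁴ + 2⁴ = 1267
1267 → 1⁴ + 2⁴ + 6⁴ + 7⁴ = 3714
3714 → 3⁴ + 7⁴ + 1⁴ + 4⁴ = 2739
2739 → 2⁴ + 7⁴ + 3⁴ + 9⁴ = 9059
9059 → 9⁴ + 0⁴ + 5⁴ + 9⁴ = 13747
13747 → 1⁴ + 3⁴ + 7⁴ + 4⁴ + 7⁴ = 5140
5140 → 5⁴ + 1⁴ + 4⁴ + 0⁴ = 882
882 → 8⁴ + 8⁴ + 2⁴ = 8208
8208 → 8⁴ + 2⁴ + 0⁴ + 8⁴ = 8208  — 8208 repeats.
That took 10 steps.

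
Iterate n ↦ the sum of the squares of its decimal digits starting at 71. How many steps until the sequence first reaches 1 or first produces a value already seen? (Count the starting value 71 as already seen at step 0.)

13

71 → 50
50 → 25
25 → 29
29 → 85
85 → 89
89 → 145
145 → 42
42 → 20
20 → 4
4 → 16
16 → 37
37 → 58
58 → 89  — 89 repeats.
That took 13 steps.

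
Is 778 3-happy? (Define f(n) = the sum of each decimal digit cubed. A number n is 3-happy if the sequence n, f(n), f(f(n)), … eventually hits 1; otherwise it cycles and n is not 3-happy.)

3-happy

778 → 7³ + 7³ + 8³ = 1198
1198 → 1³ + 1³ + 9³ + 8³ = 1243
1243 → 1³ + 2³ + 4³ + 3³ = 100
100 → 1³ + 0³ + 0³ = 1  — reached 1.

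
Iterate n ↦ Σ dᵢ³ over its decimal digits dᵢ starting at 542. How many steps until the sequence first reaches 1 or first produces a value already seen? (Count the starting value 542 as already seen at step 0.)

542 → 5³ + 4³ + 2³ = 125 + 64 + 8 = 197
197 → 1³ + 9³ + 7³ = 1 + 729 + 343 = 1073
1073 → 1³ + 0³ + 7³ + 3³ = 1 + 0 + 343 + 27 = 371
371 → 3³ + 7³ + 1³ = 27 + 343 + 1 = 371  — 371 repeats.
That took 4 steps.

4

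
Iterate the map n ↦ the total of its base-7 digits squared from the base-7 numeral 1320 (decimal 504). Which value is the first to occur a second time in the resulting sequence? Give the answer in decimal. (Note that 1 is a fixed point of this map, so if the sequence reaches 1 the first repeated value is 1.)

4

504 = (1,3,2,0)_7 → 1² + 3² + 2² + 0² = 1 + 9 + 4 + 0 = 14
14 = (2,0)_7 → 2² + 0² = 4 + 0 = 4
4 = (4)_7 → 4² = 16
16 = (2,2)_7 → 2² + 2² = 4 + 4 = 8
8 = (1,1)_7 → 1² + 1² = 1 + 1 = 2
2 = (2)_7 → 2² = 4  — 4 already appeared earlier.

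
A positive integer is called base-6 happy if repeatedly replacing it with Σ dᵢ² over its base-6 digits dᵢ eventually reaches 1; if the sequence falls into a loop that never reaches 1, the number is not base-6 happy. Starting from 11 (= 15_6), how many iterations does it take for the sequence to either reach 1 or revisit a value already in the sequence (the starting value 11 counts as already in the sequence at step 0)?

11 = (1,5)_6 → 1² + 5² = 26
26 = (4,2)_6 → 4² + 2² = 20
20 = (3,2)_6 → 3² + 2² = 13
13 = (2,1)_6 → 2² + 1² = 5
5 = (5)_6 → 5² = 25
25 = (4,1)_6 → 4² + 1² = 17
17 = (2,5)_6 → 2² + 5² = 29
29 = (4,5)_6 → 4² + 5² = 41
41 = (1,0,5)_6 → 1² + 0² + 5² = 26  — 26 repeats.
That took 9 steps.

9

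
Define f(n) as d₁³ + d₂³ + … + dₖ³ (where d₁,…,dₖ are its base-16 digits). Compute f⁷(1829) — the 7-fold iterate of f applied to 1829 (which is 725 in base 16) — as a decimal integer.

1829 = (7,2,5)_16 → 7³ + 2³ + 5³ = 476
476 = (1,13,12)_16 → 1³ + 13³ + 12³ = 3926
3926 = (15,5,6)_16 → 15³ + 5³ + 6³ = 3716
3716 = (14,8,4)_16 → 14³ + 8³ + 4³ = 3320
3320 = (12,15,8)_16 → 12³ + 15³ + 8³ = 5615
5615 = (1,5,14,15)_16 → 1³ + 5³ + 14³ + 15³ = 6245
6245 = (1,8,6,5)_16 → 1³ + 8³ + 6³ + 5³ = 854

854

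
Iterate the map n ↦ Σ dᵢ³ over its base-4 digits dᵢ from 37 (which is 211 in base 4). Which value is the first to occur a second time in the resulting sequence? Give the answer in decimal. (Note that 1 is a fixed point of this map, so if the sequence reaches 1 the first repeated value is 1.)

37 = (2,1,1)_4 → 2³ + 1³ + 1³ = 8 + 1 + 1 = 10
10 = (2,2)_4 → 2³ + 2³ = 8 + 8 = 16
16 = (1,0,0)_4 → 1³ + 0³ + 0³ = 1 + 0 + 0 = 1  — reached the fixed point 1.
1 → 1, so 1 is the first repeated value.

1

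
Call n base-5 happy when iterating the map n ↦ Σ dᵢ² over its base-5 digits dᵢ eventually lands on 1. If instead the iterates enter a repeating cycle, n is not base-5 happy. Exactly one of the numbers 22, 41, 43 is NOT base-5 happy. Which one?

22: 22 → 20 → 16 → 10 → 4 → 16  — repeats 16 (not base-5 happy)
41: 41 → 11 → 5 → 1  — reaches 1 (base-5 happy)
43: 43 → 19 → 25 → 1  — reaches 1 (base-5 happy)

22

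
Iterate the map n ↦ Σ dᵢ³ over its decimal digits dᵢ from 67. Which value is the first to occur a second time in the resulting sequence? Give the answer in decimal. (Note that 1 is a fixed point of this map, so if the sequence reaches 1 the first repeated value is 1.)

67 → 6³ + 7³ = 216 + 343 = 559
559 → 5³ + 5³ + 9³ = 125 + 125 + 729 = 979
979 → 9³ + 7³ + 9³ = 729 + 343 + 729 = 1801
1801 → 1³ + 8³ + 0³ + 1³ = 1 + 512 + 0 + 1 = 514
514 → 5³ + 1³ + 4³ = 125 + 1 + 64 = 190
190 → 1³ + 9³ + 0³ = 1 + 729 + 0 = 730
730 → 7³ + 3³ + 0³ = 343 + 27 + 0 = 370
370 → 3³ + 7³ + 0³ = 27 + 343 + 0 = 370  — 370 already appeared earlier.

370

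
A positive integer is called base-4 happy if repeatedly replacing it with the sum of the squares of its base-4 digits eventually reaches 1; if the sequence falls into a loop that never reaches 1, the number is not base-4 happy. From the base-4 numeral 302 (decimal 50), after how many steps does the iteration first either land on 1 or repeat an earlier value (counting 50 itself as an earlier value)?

5

50 = (3,0,2)_4 → 13
13 = (3,1)_4 → 10
10 = (2,2)_4 → 8
8 = (2,0)_4 → 4
4 = (1,0)_4 → 1  — reached 1.
That took 5 steps.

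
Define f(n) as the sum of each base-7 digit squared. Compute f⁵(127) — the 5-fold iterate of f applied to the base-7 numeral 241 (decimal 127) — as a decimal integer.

127 = (2,4,1)_7 → 2² + 4² + 1² = 21
21 = (3,0)_7 → 3² + 0² = 9
9 = (1,2)_7 → 1² + 2² = 5
5 = (5)_7 → 5² = 25
25 = (3,4)_7 → 3² + 4² = 25

25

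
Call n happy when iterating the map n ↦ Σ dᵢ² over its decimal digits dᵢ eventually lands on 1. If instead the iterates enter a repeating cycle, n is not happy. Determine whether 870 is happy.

not happy

870 → 8² + 7² + 0² = 113
113 → 1² + 1² + 3² = 11
11 → 1² + 1² = 2
2 → 2² = 4
4 → 4² = 16
16 → 1² + 6² = 37
37 → 3² + 7² = 58
58 → 5² + 8² = 89
89 → 8² + 9² = 145
145 → 1² + 4² + 5² = 42
42 → 4² + 2² = 20
20 → 2² + 0² = 4  — 4 already seen; the sequence cycles without reaching 1.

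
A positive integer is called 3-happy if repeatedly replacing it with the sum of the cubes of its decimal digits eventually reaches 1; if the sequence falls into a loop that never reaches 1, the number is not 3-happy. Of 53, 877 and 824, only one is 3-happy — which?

53: 53 → 152 → 134 → 92 → 737 → 713 → 371 → 371  — repeats 371 (not 3-happy)
877: 877 → 1198 → 1243 → 100 → 1  — reaches 1 (3-happy)
824: 824 → 584 → 701 → 344 → 155 → 251 → 134 → 92 → 737 → 713 → 371 → 371  — repeats 371 (not 3-happy)

877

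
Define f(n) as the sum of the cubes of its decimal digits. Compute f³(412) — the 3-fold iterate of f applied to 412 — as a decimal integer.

370

412 → 4³ + 1³ + 2³ = 64 + 1 + 8 = 73
73 → 7³ + 3³ = 343 + 27 = 370
370 → 3³ + 7³ + 0³ = 27 + 343 + 0 = 370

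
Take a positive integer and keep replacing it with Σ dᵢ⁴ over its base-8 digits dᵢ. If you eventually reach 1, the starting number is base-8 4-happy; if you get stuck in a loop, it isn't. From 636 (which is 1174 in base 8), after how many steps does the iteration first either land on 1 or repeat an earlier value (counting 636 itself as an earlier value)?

14

636 = (1,1,7,4)_8 → 1⁴ + 1⁴ + 7⁴ + 4⁴ = 2659
2659 = (5,1,4,3)_8 → 5⁴ + 1⁴ + 4⁴ + 3⁴ = 963
963 = (1,7,0,3)_8 → 1⁴ + 7⁴ + 0⁴ + 3⁴ = 2483
2483 = (4,6,6,3)_8 → 4⁴ + 6⁴ + 6⁴ + 3⁴ = 2929
2929 = (5,5,6,1)_8 → 5⁴ + 5⁴ + 6⁴ + 1⁴ = 2547
2547 = (4,7,6,3)_8 → 4⁴ + 7⁴ + 6⁴ + 3⁴ = 4034
4034 = (7,7,0,2)_8 → 7⁴ + 7⁴ + 0⁴ + 2⁴ = 4818
4818 = (1,1,3,2,2)_8 → 1⁴ + 1⁴ + 3⁴ + 2⁴ + 2⁴ = 115
115 = (1,6,3)_8 → 1⁴ + 6⁴ + 3⁴ = 1378
1378 = (2,5,4,2)_8 → 2⁴ + 5⁴ + 4⁴ + 2⁴ = 913
913 = (1,6,2,1)_8 → 1⁴ + 6⁴ + 2⁴ + 1⁴ = 1314
1314 = (2,4,4,2)_8 → 2⁴ + 4⁴ + 4⁴ + 2⁴ = 544
544 = (1,0,4,0)_8 → 1⁴ + 0⁴ + 4⁴ + 0⁴ = 257
257 = (4,0,1)_8 → 4⁴ + 0⁴ + 1⁴ = 257  — 257 repeats.
That took 14 steps.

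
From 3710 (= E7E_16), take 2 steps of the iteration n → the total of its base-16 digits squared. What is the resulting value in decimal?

203

3710 = (14,7,14)_16 → 14² + 7² + 14² = 441
441 = (1,11,9)_16 → 1² + 11² + 9² = 203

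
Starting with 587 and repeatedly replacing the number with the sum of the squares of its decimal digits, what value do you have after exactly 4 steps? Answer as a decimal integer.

61

587 → 5² + 8² + 7² = 25 + 64 + 49 = 138
138 → 1² + 3² + 8² = 1 + 9 + 64 = 74
74 → 7² + 4² = 49 + 16 = 65
65 → 6² + 5² = 36 + 25 = 61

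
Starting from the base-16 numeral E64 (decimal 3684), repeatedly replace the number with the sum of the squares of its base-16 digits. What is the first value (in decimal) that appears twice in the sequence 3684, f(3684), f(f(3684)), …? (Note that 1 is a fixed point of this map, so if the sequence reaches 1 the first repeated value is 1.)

1

3684 = (14,6,4)_16 → 14² + 6² + 4² = 248
248 = (15,8)_16 → 15² + 8² = 289
289 = (1,2,1)_16 → 1² + 2² + 1² = 6
6 = (6)_16 → 6² = 36
36 = (2,4)_16 → 2² + 4² = 20
20 = (1,4)_16 → 1² + 4² = 17
17 = (1,1)_16 → 1² + 1² = 2
2 = (2)_16 → 2² = 4
4 = (4)_16 → 4² = 16
16 = (1,0)_16 → 1² + 0² = 1  — reached the fixed point 1.
1 → 1, so 1 is the first repeated value.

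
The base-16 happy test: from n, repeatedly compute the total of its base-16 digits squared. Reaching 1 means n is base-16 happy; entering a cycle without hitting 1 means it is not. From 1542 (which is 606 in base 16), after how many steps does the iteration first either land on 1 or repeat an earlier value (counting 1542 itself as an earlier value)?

1542 = (6,0,6)_16 → 6² + 0² + 6² = 72
72 = (4,8)_16 → 4² + 8² = 80
80 = (5,0)_16 → 5² + 0² = 25
25 = (1,9)_16 → 1² + 9² = 82
82 = (5,2)_16 → 5² + 2² = 29
29 = (1,13)_16 → 1² + 13² = 170
170 = (10,10)_16 → 10² + 10² = 200
200 = (12,8)_16 → 12² + 8² = 208
208 = (13,0)_16 → 13² + 0² = 169
169 = (10,9)_16 → 10² + 9² = 181
181 = (11,5)_16 → 11² + 5² = 146
146 = (9,2)_16 → 9² + 2² = 85
85 = (5,5)_16 → 5² + 5² = 50
50 = (3,2)_16 → 3² + 2² = 13
13 = (13)_16 → 13² = 169  — 169 repeats.
That took 15 steps.

15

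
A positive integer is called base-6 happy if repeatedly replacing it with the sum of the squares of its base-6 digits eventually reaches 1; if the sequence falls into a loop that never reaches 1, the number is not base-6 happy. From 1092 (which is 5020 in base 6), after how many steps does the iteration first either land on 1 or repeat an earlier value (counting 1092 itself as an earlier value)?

9

1092 = (5,0,2,0)_6 → 5² + 0² + 2² + 0² = 29
29 = (4,5)_6 → 4² + 5² = 41
41 = (1,0,5)_6 → 1² + 0² + 5² = 26
26 = (4,2)_6 → 4² + 2² = 20
20 = (3,2)_6 → 3² + 2² = 13
13 = (2,1)_6 → 2² + 1² = 5
5 = (5)_6 → 5² = 25
25 = (4,1)_6 → 4² + 1² = 17
17 = (2,5)_6 → 2² + 5² = 29  — 29 repeats.
That took 9 steps.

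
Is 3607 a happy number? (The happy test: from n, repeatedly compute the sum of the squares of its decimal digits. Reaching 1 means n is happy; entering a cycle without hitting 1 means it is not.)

3607 → 3² + 6² + 0² + 7² = 9 + 36 + 0 + 49 = 94
94 → 9² + 4² = 81 + 16 = 97
97 → 9² + 7² = 81 + 49 = 130
130 → 1² + 3² + 0² = 1 + 9 + 0 = 10
10 → 1² + 0² = 1 + 0 = 1  — reached 1.

happy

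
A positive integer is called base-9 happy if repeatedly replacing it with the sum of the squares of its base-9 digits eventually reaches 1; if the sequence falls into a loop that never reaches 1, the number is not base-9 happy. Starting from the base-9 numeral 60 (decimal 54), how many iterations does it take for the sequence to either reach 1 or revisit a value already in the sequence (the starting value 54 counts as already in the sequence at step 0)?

4

54 = (6,0)_9 → 6² + 0² = 36 + 0 = 36
36 = (4,0)_9 → 4² + 0² = 16 + 0 = 16
16 = (1,7)_9 → 1² + 7² = 1 + 49 = 50
50 = (5,5)_9 → 5² + 5² = 25 + 25 = 50  — 50 repeats.
That took 4 steps.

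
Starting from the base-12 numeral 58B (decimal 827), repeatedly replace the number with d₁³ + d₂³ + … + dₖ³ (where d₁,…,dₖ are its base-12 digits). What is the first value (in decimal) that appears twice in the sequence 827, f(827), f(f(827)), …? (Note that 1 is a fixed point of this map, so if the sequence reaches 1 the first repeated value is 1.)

1539

827 = (5,8,11)_12 → 5³ + 8³ + 11³ = 125 + 512 + 1331 = 1968
1968 = (1,1,8,0)_12 → 1³ + 1³ + 8³ + 0³ = 1 + 1 + 512 + 0 = 514
514 = (3,6,10)_12 → 3³ + 6³ + 10³ = 27 + 216 + 1000 = 1243
1243 = (8,7,7)_12 → 8³ + 7³ + 7³ = 512 + 343 + 343 = 1198
1198 = (8,3,10)_12 → 8³ + 3³ + 10³ = 512 + 27 + 1000 = 1539
1539 = (10,8,3)_12 → 10³ + 8³ + 3³ = 1000 + 512 + 27 = 1539  — 1539 already appeared earlier.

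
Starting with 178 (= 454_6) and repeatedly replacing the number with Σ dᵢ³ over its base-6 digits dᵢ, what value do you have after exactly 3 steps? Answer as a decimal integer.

178 = (4,5,4)_6 → 4³ + 5³ + 4³ = 64 + 125 + 64 = 253
253 = (1,1,0,1)_6 → 1³ + 1³ + 0³ + 1³ = 1 + 1 + 0 + 1 = 3
3 = (3)_6 → 3³ = 27

27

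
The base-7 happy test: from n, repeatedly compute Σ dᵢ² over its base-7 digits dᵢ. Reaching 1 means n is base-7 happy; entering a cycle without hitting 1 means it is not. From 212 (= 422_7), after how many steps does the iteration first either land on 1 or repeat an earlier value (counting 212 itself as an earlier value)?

10

212 = (4,2,2)_7 → 24
24 = (3,3)_7 → 18
18 = (2,4)_7 → 20
20 = (2,6)_7 → 40
40 = (5,5)_7 → 50
50 = (1,0,1)_7 → 2
2 = (2)_7 → 4
4 = (4)_7 → 16
16 = (2,2)_7 → 8
8 = (1,1)_7 → 2  — 2 repeats.
That took 10 steps.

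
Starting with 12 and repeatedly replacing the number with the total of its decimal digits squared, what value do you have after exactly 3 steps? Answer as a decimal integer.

12 → 5
5 → 25
25 → 29

29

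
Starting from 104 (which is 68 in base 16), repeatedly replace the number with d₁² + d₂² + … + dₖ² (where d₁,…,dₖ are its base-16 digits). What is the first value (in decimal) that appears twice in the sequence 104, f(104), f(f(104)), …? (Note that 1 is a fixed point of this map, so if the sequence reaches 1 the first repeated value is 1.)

104 = (6,8)_16 → 6² + 8² = 36 + 64 = 100
100 = (6,4)_16 → 6² + 4² = 36 + 16 = 52
52 = (3,4)_16 → 3² + 4² = 9 + 16 = 25
25 = (1,9)_16 → 1² + 9² = 1 + 81 = 82
82 = (5,2)_16 → 5² + 2² = 25 + 4 = 29
29 = (1,13)_16 → 1² + 13² = 1 + 169 = 170
170 = (10,10)_16 → 10² + 10² = 100 + 100 = 200
200 = (12,8)_16 → 12² + 8² = 144 + 64 = 208
208 = (13,0)_16 → 13² + 0² = 169 + 0 = 169
169 = (10,9)_16 → 10² + 9² = 100 + 81 = 181
181 = (11,5)_16 → 11² + 5² = 121 + 25 = 146
146 = (9,2)_16 → 9² + 2² = 81 + 4 = 85
85 = (5,5)_16 → 5² + 5² = 25 + 25 = 50
50 = (3,2)_16 → 3² + 2² = 9 + 4 = 13
13 = (13)_16 → 13² = 169  — 169 already appeared earlier.

169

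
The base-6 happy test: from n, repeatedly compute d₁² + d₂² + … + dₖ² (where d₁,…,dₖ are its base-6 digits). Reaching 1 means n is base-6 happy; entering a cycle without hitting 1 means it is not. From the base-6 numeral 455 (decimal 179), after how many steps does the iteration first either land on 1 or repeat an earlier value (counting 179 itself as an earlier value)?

10

179 = (4,5,5)_6 → 66
66 = (1,5,0)_6 → 26
26 = (4,2)_6 → 20
20 = (3,2)_6 → 13
13 = (2,1)_6 → 5
5 = (5)_6 → 25
25 = (4,1)_6 → 17
17 = (2,5)_6 → 29
29 = (4,5)_6 → 41
41 = (1,0,5)_6 → 26  — 26 repeats.
That took 10 steps.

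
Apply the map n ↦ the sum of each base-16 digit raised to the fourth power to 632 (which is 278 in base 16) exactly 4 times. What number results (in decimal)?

632 = (2,7,8)_16 → 2⁴ + 7⁴ + 8⁴ = 16 + 2401 + 4096 = 6513
6513 = (1,9,7,1)_16 → 1⁴ + 9⁴ + 7⁴ + 1⁴ = 1 + 6561 + 2401 + 1 = 8964
8964 = (2,3,0,4)_16 → 2⁴ + 3⁴ + 0⁴ + 4⁴ = 16 + 81 + 0 + 256 = 353
353 = (1,6,1)_16 → 1⁴ + 6⁴ + 1⁴ = 1 + 1296 + 1 = 1298

1298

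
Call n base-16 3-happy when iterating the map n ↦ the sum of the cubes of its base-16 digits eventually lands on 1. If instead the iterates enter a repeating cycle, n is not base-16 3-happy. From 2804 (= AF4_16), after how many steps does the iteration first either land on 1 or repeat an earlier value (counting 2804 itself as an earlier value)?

5

2804 = (10,15,4)_16 → 4439
4439 = (1,1,5,7)_16 → 470
470 = (1,13,6)_16 → 2414
2414 = (9,6,14)_16 → 3689
3689 = (14,6,9)_16 → 3689  — 3689 repeats.
That took 5 steps.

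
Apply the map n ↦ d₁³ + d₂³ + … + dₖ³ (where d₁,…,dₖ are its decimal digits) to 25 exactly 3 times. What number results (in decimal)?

250

25 → 2³ + 5³ = 8 + 125 = 133
133 → 1³ + 3³ + 3³ = 1 + 27 + 27 = 55
55 → 5³ + 5³ = 125 + 125 = 250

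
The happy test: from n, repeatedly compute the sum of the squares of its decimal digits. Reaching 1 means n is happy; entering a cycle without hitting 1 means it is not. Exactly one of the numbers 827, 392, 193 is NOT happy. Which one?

827

827: 827 → 117 → 51 → 26 → 40 → 16 → 37 → 58 → 89 → 145 → 42 → 20 → 4 → 16  — repeats 16 (not happy)
392: 392 → 94 → 97 → 130 → 10 → 1  — reaches 1 (happy)
193: 193 → 91 → 82 → 68 → 100 → 1  — reaches 1 (happy)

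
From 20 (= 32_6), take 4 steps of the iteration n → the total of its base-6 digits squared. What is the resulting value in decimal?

17

20 = (3,2)_6 → 3² + 2² = 13
13 = (2,1)_6 → 2² + 1² = 5
5 = (5)_6 → 5² = 25
25 = (4,1)_6 → 4² + 1² = 17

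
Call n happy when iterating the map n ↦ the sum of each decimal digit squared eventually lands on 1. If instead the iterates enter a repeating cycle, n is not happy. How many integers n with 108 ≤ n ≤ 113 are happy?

1

108: 108 → 65 → 61 → 37 → 58 → 89 → 145 → 42 → 20 → 4 → 16 → 37  (repeats 37)
109: 109 → 82 → 68 → 100 → 1  (reaches 1)
110: 110 → 2 → 4 → 16 → 37 → 58 → 89 → 145 → 42 → 20 → 4  (repeats 4)
111: 111 → 3 → 9 → 81 → 65 → 61 → 37 → 58 → 89 → 145 → 42 → 20 → 4 → 16 → 37  (repeats 37)
112: 112 → 6 → 36 → 45 → 41 → 17 → 50 → 25 → 29 → 85 → 89 → 145 → 42 → 20 → 4 → 16 → 37 → 58 → 89  (repeats 89)
113: 113 → 11 → 2 → 4 → 16 → 37 → 58 → 89 → 145 → 42 → 20 → 4  (repeats 4)
happy: 109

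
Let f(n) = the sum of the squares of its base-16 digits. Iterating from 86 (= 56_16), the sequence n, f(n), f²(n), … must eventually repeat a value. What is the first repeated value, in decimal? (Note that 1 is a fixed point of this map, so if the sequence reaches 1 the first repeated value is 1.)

169

86 = (5,6)_16 → 5² + 6² = 25 + 36 = 61
61 = (3,13)_16 → 3² + 13² = 9 + 169 = 178
178 = (11,2)_16 → 11² + 2² = 121 + 4 = 125
125 = (7,13)_16 → 7² + 13² = 49 + 169 = 218
218 = (13,10)_16 → 13² + 10² = 169 + 100 = 269
269 = (1,0,13)_16 → 1² + 0² + 13² = 1 + 0 + 169 = 170
170 = (10,10)_16 → 10² + 10² = 100 + 100 = 200
200 = (12,8)_16 → 12² + 8² = 144 + 64 = 208
208 = (13,0)_16 → 13² + 0² = 169 + 0 = 169
169 = (10,9)_16 → 10² + 9² = 100 + 81 = 181
181 = (11,5)_16 → 11² + 5² = 121 + 25 = 146
146 = (9,2)_16 → 9² + 2² = 81 + 4 = 85
85 = (5,5)_16 → 5² + 5² = 25 + 25 = 50
50 = (3,2)_16 → 3² + 2² = 9 + 4 = 13
13 = (13)_16 → 13² = 169  — 169 already appeared earlier.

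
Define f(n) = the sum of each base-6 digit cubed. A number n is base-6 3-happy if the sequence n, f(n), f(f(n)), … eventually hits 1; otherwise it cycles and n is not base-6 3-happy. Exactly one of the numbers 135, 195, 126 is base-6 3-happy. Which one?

135: 135 → 118 → 92 → 43 → 3 → 27 → 91 → 36 → 1  — reaches 1 (base-6 3-happy)
195: 195 → 160 → 136 → 155 → 190 → 190  — repeats 190 (not base-6 3-happy)
126: 126 → 54 → 28 → 128 → 62 → 73 → 9 → 28  — repeats 28 (not base-6 3-happy)

135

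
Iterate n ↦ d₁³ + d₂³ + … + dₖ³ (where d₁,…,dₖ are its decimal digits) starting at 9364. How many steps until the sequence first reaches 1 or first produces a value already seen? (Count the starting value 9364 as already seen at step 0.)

9364 → 9³ + 3³ + 6³ + 4³ = 1036
1036 → 1³ + 0³ + 3³ + 6³ = 244
244 → 2³ + 4³ + 4³ = 136
136 → 1³ + 3³ + 6³ = 244  — 244 repeats.
That took 4 steps.

4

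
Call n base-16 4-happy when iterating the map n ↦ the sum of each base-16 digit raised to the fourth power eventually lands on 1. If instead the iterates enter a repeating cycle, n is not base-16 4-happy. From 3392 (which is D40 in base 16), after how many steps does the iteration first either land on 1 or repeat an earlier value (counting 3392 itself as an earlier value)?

14

3392 = (13,4,0)_16 → 13⁴ + 4⁴ + 0⁴ = 28817
28817 = (7,0,9,1)_16 → 7⁴ + 0⁴ + 9⁴ + 1⁴ = 8963
8963 = (2,3,0,3)_16 → 2⁴ + 3⁴ + 0⁴ + 3⁴ = 178
178 = (11,2)_16 → 11⁴ + 2⁴ = 14657
14657 = (3,9,4,1)_16 → 3⁴ + 9⁴ + 4⁴ + 1⁴ = 6899
6899 = (1,10,15,3)_16 → 1⁴ + 10⁴ + 15⁴ + 3⁴ = 60707
60707 = (14,13,2,3)_16 → 14⁴ + 13⁴ + 2⁴ + 3⁴ = 67074
67074 = (1,0,6,0,2)_16 → 1⁴ + 0⁴ + 6⁴ + 0⁴ + 2⁴ = 1313
1313 = (5,2,1)_16 → 5⁴ + 2⁴ + 1⁴ = 642
642 = (2,8,2)_16 → 2⁴ + 8⁴ + 2⁴ = 4128
4128 = (1,0,2,0)_16 → 1⁴ + 0⁴ + 2⁴ + 0⁴ = 17
17 = (1,1)_16 → 1⁴ + 1⁴ = 2
2 = (2)_16 → 2⁴ = 16
16 = (1,0)_16 → 1⁴ + 0⁴ = 1  — reached 1.
That took 14 steps.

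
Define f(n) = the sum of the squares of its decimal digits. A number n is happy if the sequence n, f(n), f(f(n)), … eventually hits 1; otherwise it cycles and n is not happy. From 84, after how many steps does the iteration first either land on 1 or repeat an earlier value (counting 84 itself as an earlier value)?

84 → 80
80 → 64
64 → 52
52 → 29
29 → 85
85 → 89
89 → 145
145 → 42
42 → 20
20 → 4
4 → 16
16 → 37
37 → 58
58 → 89  — 89 repeats.
That took 14 steps.

14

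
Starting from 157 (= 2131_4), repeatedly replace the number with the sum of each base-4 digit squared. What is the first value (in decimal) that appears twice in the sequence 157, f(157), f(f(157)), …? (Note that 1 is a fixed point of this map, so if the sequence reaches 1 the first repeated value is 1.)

157 = (2,1,3,1)_4 → 2² + 1² + 3² + 1² = 15
15 = (3,3)_4 → 3² + 3² = 18
18 = (1,0,2)_4 → 1² + 0² + 2² = 5
5 = (1,1)_4 → 1² + 1² = 2
2 = (2)_4 → 2² = 4
4 = (1,0)_4 → 1² + 0² = 1  — reached the fixed point 1.
1 → 1, so 1 is the first repeated value.

1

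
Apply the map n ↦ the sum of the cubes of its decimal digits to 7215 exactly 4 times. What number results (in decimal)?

792

7215 → 7³ + 2³ + 1³ + 5³ = 477
477 → 4³ + 7³ + 7³ = 750
750 → 7³ + 5³ + 0³ = 468
468 → 4³ + 6³ + 8³ = 792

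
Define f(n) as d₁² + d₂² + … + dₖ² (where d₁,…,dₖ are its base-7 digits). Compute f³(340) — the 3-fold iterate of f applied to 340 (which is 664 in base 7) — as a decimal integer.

36

340 = (6,6,4)_7 → 6² + 6² + 4² = 36 + 36 + 16 = 88
88 = (1,5,4)_7 → 1² + 5² + 4² = 1 + 25 + 16 = 42
42 = (6,0)_7 → 6² + 0² = 36 + 0 = 36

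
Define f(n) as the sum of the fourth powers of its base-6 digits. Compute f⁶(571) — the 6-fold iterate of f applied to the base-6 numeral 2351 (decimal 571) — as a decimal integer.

963

571 = (2,3,5,1)_6 → 2⁴ + 3⁴ + 5⁴ + 1⁴ = 723
723 = (3,2,0,3)_6 → 3⁴ + 2⁴ + 0⁴ + 3⁴ = 178
178 = (4,5,4)_6 → 4⁴ + 5⁴ + 4⁴ = 1137
1137 = (5,1,3,3)_6 → 5⁴ + 1⁴ + 3⁴ + 3⁴ = 788
788 = (3,3,5,2)_6 → 3⁴ + 3⁴ + 5⁴ + 2⁴ = 803
803 = (3,4,1,5)_6 → 3⁴ + 4⁴ + 1⁴ + 5⁴ = 963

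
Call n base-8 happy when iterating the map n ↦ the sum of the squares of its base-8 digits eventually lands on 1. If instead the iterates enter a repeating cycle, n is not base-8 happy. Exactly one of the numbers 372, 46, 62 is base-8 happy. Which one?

372

372: 372 → 77 → 27 → 18 → 8 → 1  — reaches 1 (base-8 happy)
46: 46 → 61 → 74 → 6 → 36 → 32 → 16 → 4 → 16  — repeats 16 (not base-8 happy)
62: 62 → 85 → 30 → 45 → 50 → 40 → 25 → 10 → 5 → 25  — repeats 25 (not base-8 happy)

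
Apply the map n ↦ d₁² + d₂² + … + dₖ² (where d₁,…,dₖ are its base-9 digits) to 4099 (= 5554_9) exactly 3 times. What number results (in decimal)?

9

4099 = (5,5,5,4)_9 → 91
91 = (1,1,1)_9 → 3
3 = (3)_9 → 9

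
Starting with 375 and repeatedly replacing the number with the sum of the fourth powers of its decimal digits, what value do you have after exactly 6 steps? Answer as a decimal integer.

375 → 3107
3107 → 2483
2483 → 4449
4449 → 7329
7329 → 9059
9059 → 13747

13747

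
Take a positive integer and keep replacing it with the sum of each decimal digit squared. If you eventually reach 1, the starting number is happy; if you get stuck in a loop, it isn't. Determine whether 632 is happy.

632 → 6² + 3² + 2² = 49
49 → 4² + 9² = 97
97 → 9² + 7² = 130
130 → 1² + 3² + 0² = 10
10 → 1² + 0² = 1  — reached 1.

happy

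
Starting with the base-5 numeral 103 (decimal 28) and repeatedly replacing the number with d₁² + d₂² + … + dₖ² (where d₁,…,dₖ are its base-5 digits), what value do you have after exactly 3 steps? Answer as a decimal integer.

28 = (1,0,3)_5 → 1² + 0² + 3² = 1 + 0 + 9 = 10
10 = (2,0)_5 → 2² + 0² = 4 + 0 = 4
4 = (4)_5 → 4² = 16

16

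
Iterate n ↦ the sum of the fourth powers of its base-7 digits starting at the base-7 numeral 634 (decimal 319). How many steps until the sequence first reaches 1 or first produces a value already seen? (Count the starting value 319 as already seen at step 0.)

14

319 = (6,3,4)_7 → 6⁴ + 3⁴ + 4⁴ = 1296 + 81 + 256 = 1633
1633 = (4,5,2,2)_7 → 4⁴ + 5⁴ + 2⁴ + 2⁴ = 256 + 625 + 16 + 16 = 913
913 = (2,4,4,3)_7 → 2⁴ + 4⁴ + 4⁴ + 3⁴ = 16 + 256 + 256 + 81 = 609
609 = (1,5,3,0)_7 → 1⁴ + 5⁴ + 3⁴ + 0⁴ = 1 + 625 + 81 + 0 = 707
707 = (2,0,3,0)_7 → 2⁴ + 0⁴ + 3⁴ + 0⁴ = 16 + 0 + 81 + 0 = 97
97 = (1,6,6)_7 → 1⁴ + 6⁴ + 6⁴ = 1 + 1296 + 1296 = 2593
2593 = (1,0,3,6,3)_7 → 1⁴ + 0⁴ + 3⁴ + 6⁴ + 3⁴ = 1 + 0 + 81 + 1296 + 81 = 1459
1459 = (4,1,5,3)_7 → 4⁴ + 1⁴ + 5⁴ + 3⁴ = 256 + 1 + 625 + 81 = 963
963 = (2,5,4,4)_7 → 2⁴ + 5⁴ + 4⁴ + 4⁴ = 16 + 625 + 256 + 256 = 1153
1153 = (3,2,3,5)_7 → 3⁴ + 2⁴ + 3⁴ + 5⁴ = 81 + 16 + 81 + 625 = 803
803 = (2,2,2,5)_7 → 2⁴ + 2⁴ + 2⁴ + 5⁴ = 16 + 16 + 16 + 625 = 673
673 = (1,6,5,1)_7 → 1⁴ + 6⁴ + 5⁴ + 1⁴ = 1 + 1296 + 625 + 1 = 1923
1923 = (5,4,1,5)_7 → 5⁴ + 4⁴ + 1⁴ + 5⁴ = 625 + 256 + 1 + 625 = 1507
1507 = (4,2,5,2)_7 → 4⁴ + 2⁴ + 5⁴ + 2⁴ = 256 + 16 + 625 + 16 = 913  — 913 repeats.
That took 14 steps.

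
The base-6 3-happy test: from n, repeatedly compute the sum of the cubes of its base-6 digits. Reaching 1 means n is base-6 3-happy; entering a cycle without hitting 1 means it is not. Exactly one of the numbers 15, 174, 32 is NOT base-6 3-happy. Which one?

15: 15 → 35 → 250 → 190 → 190  — repeats 190 (not base-6 3-happy)
174: 174 → 189 → 153 → 92 → 43 → 3 → 27 → 91 → 36 → 1  — reaches 1 (base-6 3-happy)
32: 32 → 133 → 92 → 43 → 3 → 27 → 91 → 36 → 1  — reaches 1 (base-6 3-happy)

15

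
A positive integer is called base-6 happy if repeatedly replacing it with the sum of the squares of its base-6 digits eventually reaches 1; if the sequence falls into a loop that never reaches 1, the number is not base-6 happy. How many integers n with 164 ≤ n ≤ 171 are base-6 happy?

164: 164 → 29 → 41 → 26 → 20 → 13 → 5 → 25 → 17 → 29  — not base-6 happy
165: 165 → 34 → 41 → 26 → 20 → 13 → 5 → 25 → 17 → 29 → 41  — not base-6 happy
166: 166 → 41 → 26 → 20 → 13 → 5 → 25 → 17 → 29 → 41  — not base-6 happy
167: 167 → 50 → 9 → 10 → 17 → 29 → 41 → 26 → 20 → 13 → 5 → 25 → 17  — not base-6 happy
168: 168 → 32 → 29 → 41 → 26 → 20 → 13 → 5 → 25 → 17 → 29  — not base-6 happy
169: 169 → 33 → 34 → 41 → 26 → 20 → 13 → 5 → 25 → 17 → 29 → 41  — not base-6 happy
170: 170 → 36 → 1  — base-6 happy
171: 171 → 41 → 26 → 20 → 13 → 5 → 25 → 17 → 29 → 41  — not base-6 happy
base-6 happy: 170

1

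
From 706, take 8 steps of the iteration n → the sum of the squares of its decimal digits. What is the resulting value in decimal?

37

706 → 7² + 0² + 6² = 49 + 0 + 36 = 85
85 → 8² + 5² = 64 + 25 = 89
89 → 8² + 9² = 64 + 81 = 145
145 → 1² + 4² + 5² = 1 + 16 + 25 = 42
42 → 4² + 2² = 16 + 4 = 20
20 → 2² + 0² = 4 + 0 = 4
4 → 4² = 16
16 → 1² + 6² = 1 + 36 = 37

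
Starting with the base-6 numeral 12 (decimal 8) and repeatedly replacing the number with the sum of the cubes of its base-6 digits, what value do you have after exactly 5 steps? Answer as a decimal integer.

73

8 = (1,2)_6 → 1³ + 2³ = 9
9 = (1,3)_6 → 1³ + 3³ = 28
28 = (4,4)_6 → 4³ + 4³ = 128
128 = (3,3,2)_6 → 3³ + 3³ + 2³ = 62
62 = (1,4,2)_6 → 1³ + 4³ + 2³ = 73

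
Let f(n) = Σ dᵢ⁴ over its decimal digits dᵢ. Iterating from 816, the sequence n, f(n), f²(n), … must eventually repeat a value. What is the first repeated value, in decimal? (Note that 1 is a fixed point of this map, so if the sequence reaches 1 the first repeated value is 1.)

816 → 5393
5393 → 7348
7348 → 6834
6834 → 5729
5729 → 9603
9603 → 7938
7938 → 13139
13139 → 6725
6725 → 4338
4338 → 4514
4514 → 1138
1138 → 4179
4179 → 9219
9219 → 13139  — 13139 already appeared earlier.

13139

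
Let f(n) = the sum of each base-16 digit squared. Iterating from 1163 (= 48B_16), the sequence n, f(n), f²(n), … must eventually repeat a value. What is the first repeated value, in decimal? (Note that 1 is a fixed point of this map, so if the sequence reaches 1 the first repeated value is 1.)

169

1163 = (4,8,11)_16 → 4² + 8² + 11² = 201
201 = (12,9)_16 → 12² + 9² = 225
225 = (14,1)_16 → 14² + 1² = 197
197 = (12,5)_16 → 12² + 5² = 169
169 = (10,9)_16 → 10² + 9² = 181
181 = (11,5)_16 → 11² + 5² = 146
146 = (9,2)_16 → 9² + 2² = 85
85 = (5,5)_16 → 5² + 5² = 50
50 = (3,2)_16 → 3² + 2² = 13
13 = (13)_16 → 13² = 169  — 169 already appeared earlier.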